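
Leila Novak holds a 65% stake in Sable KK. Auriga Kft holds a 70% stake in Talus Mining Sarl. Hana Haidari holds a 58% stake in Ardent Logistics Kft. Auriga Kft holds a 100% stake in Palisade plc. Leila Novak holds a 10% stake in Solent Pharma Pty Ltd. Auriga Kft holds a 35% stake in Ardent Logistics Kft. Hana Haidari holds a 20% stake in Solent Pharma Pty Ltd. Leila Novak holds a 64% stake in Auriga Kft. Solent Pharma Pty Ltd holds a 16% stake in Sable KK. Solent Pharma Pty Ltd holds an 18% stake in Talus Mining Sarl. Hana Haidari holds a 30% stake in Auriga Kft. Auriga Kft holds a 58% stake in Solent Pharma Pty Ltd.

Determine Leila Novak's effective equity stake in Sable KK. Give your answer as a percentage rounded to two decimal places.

72.54%

Leila reaches Sable along 3 paths.
Via Auriga → Solent: 64% × 58% × 16% = 5.9392%.
Via Solent: 10% × 16% = 1.6%.
Direct stake: 65% = 65%.
Total: 5.9392% + 1.6% + 65% = 72.5392%.
Rounded: 72.54%.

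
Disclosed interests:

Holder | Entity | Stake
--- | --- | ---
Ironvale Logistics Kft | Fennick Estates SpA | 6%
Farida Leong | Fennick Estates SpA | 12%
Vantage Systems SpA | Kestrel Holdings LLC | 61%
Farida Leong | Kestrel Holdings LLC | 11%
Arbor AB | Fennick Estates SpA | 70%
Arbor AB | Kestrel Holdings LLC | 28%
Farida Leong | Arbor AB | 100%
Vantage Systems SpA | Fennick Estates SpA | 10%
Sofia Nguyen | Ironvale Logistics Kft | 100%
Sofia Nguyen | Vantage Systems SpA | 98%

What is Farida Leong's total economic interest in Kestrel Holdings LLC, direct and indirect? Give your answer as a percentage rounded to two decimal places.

39.00%

Farida reaches Kestrel along 2 paths.
Via Arbor: 100% × 28% = 28%.
Direct stake: 11% = 11%.
Total: 28% + 11% = 39%.
Rounded: 39.00%.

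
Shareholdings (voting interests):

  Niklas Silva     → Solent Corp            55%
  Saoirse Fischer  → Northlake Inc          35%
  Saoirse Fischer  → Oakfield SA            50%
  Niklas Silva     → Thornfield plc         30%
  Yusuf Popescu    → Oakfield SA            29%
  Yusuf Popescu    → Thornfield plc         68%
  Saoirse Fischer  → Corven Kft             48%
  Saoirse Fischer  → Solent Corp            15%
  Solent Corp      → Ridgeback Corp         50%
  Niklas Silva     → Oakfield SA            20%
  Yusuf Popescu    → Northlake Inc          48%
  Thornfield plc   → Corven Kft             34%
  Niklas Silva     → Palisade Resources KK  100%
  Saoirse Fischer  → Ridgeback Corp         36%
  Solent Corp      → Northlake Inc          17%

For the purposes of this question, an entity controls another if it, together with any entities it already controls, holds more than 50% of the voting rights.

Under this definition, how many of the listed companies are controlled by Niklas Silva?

2

Niklas holds 55% of Solent, so Niklas controls Solent.
Niklas holds 100% of Palisade, so Niklas controls Palisade.
No other company's threshold is met.
Niklas controls 2 companies.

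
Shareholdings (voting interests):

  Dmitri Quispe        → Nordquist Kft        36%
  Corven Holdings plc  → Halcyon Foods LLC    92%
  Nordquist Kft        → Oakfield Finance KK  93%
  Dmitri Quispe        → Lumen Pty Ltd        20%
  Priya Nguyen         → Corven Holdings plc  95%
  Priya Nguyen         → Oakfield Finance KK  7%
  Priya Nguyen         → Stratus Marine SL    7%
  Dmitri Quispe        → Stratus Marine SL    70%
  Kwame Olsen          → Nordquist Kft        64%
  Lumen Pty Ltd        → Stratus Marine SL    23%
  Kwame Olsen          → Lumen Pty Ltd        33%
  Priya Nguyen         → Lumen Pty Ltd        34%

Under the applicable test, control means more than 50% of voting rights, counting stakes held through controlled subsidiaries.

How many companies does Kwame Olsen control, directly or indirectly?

2

Kwame holds 64% of Nordquist, so Kwame controls Nordquist.
Nordquist holds 93% of Oakfield, so Kwame controls Oakfield.
No other company's threshold is met.
Kwame controls 2 companies.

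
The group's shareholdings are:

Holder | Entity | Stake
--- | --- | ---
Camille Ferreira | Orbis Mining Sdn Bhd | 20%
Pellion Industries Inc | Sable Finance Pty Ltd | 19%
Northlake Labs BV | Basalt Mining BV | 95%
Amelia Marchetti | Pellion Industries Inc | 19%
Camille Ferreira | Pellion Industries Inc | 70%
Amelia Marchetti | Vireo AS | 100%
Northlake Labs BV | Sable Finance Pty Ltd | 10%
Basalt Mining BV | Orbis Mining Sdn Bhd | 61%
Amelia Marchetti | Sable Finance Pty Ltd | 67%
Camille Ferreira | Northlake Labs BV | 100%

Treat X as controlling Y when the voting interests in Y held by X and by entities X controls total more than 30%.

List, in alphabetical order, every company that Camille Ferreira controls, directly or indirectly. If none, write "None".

Basalt Mining BV, Northlake Labs BV, Orbis Mining Sdn Bhd, Pellion Industries Inc

Camille holds 100% of Northlake, so Camille controls Northlake.
Camille holds 70% of Pellion, so Camille controls Pellion.
Northlake holds 95% of Basalt, so Camille controls Basalt.
Basalt and Camille together hold 61% + 20% = 81% of Orbis, so Camille controls Orbis.
No other company's threshold is met.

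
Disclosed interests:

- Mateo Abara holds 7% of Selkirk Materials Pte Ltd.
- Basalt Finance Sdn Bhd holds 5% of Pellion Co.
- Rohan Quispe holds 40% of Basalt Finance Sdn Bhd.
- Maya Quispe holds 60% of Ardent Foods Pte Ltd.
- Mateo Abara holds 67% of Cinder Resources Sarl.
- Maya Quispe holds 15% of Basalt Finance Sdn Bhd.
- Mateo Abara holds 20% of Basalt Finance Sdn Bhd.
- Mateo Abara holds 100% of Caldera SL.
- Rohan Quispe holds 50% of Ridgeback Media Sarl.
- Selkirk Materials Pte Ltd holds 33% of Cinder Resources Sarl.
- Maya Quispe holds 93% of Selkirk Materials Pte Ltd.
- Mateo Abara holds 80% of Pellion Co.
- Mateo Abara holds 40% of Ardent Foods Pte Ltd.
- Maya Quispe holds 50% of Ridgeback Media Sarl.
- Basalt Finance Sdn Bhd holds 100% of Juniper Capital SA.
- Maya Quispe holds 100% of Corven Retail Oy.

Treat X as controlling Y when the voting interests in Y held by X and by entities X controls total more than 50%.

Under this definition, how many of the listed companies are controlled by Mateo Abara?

Mateo holds 67% of Cinder, so Mateo controls Cinder.
Mateo holds 100% of Caldera, so Mateo controls Caldera.
Mateo holds 80% of Pellion, so Mateo controls Pellion.
No other company's threshold is met.
Mateo controls 3 companies.

3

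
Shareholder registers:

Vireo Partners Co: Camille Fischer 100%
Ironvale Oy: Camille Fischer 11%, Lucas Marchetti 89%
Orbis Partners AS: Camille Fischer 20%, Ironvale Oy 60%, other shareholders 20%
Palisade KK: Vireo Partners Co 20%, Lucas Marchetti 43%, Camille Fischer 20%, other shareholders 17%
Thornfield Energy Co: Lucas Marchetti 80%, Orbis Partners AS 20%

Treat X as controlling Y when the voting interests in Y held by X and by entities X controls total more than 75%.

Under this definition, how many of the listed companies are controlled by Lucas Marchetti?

2

Lucas holds 89% of Ironvale, so Lucas controls Ironvale.
Lucas holds 80% of Thornfield, so Lucas controls Thornfield.
No other company's threshold is met.
Lucas controls 2 companies.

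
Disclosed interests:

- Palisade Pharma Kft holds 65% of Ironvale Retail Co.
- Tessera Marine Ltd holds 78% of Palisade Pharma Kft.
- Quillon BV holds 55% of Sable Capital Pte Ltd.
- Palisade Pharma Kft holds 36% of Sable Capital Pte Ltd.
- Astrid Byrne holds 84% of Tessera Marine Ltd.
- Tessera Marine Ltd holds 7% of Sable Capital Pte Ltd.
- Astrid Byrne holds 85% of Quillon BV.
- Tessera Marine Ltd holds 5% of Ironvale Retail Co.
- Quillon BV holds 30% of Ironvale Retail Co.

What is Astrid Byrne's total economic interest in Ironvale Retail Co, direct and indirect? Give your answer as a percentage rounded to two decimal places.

72.29%

Astrid reaches Ironvale along 3 paths.
Via Tessera → Palisade: 84% × 78% × 65% = 42.588%.
Via Quillon: 85% × 30% = 25.5%.
Via Tessera: 84% × 5% = 4.2%.
Total: 42.588% + 25.5% + 4.2% = 72.288%.
Rounded: 72.29%.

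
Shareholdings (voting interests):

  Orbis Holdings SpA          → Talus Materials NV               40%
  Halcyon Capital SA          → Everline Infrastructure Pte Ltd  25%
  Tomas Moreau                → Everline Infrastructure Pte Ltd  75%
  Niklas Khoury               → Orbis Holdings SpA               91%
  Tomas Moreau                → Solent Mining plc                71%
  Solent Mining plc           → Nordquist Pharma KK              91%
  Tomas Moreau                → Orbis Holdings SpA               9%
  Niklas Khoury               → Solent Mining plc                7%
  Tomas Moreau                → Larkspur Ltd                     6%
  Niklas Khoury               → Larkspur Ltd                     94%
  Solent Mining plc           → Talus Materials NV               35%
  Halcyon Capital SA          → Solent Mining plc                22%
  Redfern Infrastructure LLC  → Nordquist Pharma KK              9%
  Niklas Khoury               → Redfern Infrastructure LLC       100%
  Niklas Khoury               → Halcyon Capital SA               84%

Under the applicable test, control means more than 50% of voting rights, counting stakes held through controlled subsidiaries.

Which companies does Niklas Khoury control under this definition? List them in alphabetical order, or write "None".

Niklas holds 94% of Larkspur, so Niklas controls Larkspur.
Niklas holds 84% of Halcyon, so Niklas controls Halcyon.
Niklas holds 100% of Redfern, so Niklas controls Redfern.
Niklas holds 91% of Orbis, so Niklas controls Orbis.
No other company's threshold is met.

Halcyon Capital SA, Larkspur Ltd, Orbis Holdings SpA, Redfern Infrastructure LLC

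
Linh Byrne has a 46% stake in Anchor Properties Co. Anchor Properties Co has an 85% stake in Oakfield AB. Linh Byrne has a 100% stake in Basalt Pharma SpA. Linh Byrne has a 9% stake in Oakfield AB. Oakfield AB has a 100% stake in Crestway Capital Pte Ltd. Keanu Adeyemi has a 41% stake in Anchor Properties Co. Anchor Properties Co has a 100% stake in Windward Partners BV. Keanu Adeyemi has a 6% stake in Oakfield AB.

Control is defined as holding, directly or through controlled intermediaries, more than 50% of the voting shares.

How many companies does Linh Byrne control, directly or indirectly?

1

Linh holds 100% of Basalt, so Linh controls Basalt.
No other company's threshold is met.
Linh controls 1 company.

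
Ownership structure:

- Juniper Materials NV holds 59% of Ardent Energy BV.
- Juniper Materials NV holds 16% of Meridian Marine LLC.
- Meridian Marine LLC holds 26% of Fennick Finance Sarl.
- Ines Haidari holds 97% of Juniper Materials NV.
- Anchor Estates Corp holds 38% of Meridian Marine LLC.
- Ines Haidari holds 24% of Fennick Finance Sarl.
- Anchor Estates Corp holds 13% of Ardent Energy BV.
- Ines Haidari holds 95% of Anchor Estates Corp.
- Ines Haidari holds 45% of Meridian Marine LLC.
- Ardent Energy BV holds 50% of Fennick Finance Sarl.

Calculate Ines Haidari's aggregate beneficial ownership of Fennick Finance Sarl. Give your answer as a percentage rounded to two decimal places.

Ines reaches Fennick along 6 paths.
Direct stake: 24% = 24%.
Via Juniper → Ardent: 97% × 59% × 50% = 28.615%.
Via Anchor → Ardent: 95% × 13% × 50% = 6.175%.
Via Anchor → Meridian: 95% × 38% × 26% = 9.386%.
Via Meridian: 45% × 26% = 11.7%.
Via Juniper → Meridian: 97% × 16% × 26% = 4.0352%.
Total: 24% + 28.615% + 6.175% + 9.386% + 11.7% + 4.0352% = 83.9112%.
Rounded: 83.91%.

83.91%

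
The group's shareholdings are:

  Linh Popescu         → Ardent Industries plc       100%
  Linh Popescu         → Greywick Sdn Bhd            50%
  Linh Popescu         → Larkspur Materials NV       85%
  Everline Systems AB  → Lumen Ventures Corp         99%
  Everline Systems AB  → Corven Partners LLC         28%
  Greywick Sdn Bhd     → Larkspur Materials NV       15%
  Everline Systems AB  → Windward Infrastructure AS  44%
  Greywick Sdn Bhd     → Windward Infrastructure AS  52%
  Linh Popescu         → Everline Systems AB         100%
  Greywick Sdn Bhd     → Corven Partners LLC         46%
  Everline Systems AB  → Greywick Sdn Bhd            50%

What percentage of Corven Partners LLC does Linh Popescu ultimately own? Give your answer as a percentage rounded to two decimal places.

74.00%

Linh reaches Corven along 3 paths.
Via Everline: 100% × 28% = 28%.
Via Greywick: 50% × 46% = 23%.
Via Everline → Greywick: 100% × 50% × 46% = 23%.
Total: 28% + 23% + 23% = 74%.
Rounded: 74.00%.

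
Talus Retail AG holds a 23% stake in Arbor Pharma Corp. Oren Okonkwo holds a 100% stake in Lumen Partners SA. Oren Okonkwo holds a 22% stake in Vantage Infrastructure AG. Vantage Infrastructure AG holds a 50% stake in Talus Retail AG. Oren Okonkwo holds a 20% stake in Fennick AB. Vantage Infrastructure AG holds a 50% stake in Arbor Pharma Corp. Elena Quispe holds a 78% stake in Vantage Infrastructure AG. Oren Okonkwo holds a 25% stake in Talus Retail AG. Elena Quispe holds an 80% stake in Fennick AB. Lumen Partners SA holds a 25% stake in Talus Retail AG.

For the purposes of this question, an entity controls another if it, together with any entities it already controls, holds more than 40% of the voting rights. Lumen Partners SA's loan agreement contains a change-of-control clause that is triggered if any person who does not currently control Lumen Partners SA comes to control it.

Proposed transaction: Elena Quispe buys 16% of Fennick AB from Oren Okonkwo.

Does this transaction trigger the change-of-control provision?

The purchase adds only to Elena's holdings (Oren's stake shrinks), so Elena is the only person who could newly come to control Lumen.
Elena holds 80% of Fennick, so Elena controls Fennick.
Elena holds 78% of Vantage, so Elena controls Vantage.
Vantage holds 50% of Talus, so Elena controls Talus.
Talus and Vantage together hold 23% + 50% = 73% of Arbor, so Elena controls Arbor.
Neither Elena nor any entity Elena controls holds any voting interest in Lumen.
So before the transaction, Elena does not control Lumen.
After the purchase, Elena's direct stake in Fennick rises to 80% + 16% = 96%, and Oren's stake falls to 4%.
Elena holds 96% of Fennick, so Elena controls Fennick.
After the transaction, neither Elena nor any entity Elena controls holds a voting interest in Lumen, so Elena still does not control it.
No new person acquires control, so the clause is not triggered.

No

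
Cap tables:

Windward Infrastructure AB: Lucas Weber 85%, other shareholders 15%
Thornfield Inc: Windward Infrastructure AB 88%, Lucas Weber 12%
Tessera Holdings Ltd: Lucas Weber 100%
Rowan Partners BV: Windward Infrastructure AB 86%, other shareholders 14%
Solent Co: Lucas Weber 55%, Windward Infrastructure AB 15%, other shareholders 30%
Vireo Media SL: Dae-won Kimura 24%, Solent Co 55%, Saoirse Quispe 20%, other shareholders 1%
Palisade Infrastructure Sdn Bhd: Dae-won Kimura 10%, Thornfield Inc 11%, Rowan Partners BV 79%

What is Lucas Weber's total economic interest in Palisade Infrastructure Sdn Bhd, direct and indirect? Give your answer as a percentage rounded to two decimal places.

Lucas reaches Palisade along 3 paths.
Via Windward → Thornfield: 85% × 88% × 11% = 8.228%.
Via Thornfield: 12% × 11% = 1.32%.
Via Windward → Rowan: 85% × 86% × 79% = 57.749%.
Total: 8.228% + 1.32% + 57.749% = 67.297%.
Rounded: 67.30%.

67.30%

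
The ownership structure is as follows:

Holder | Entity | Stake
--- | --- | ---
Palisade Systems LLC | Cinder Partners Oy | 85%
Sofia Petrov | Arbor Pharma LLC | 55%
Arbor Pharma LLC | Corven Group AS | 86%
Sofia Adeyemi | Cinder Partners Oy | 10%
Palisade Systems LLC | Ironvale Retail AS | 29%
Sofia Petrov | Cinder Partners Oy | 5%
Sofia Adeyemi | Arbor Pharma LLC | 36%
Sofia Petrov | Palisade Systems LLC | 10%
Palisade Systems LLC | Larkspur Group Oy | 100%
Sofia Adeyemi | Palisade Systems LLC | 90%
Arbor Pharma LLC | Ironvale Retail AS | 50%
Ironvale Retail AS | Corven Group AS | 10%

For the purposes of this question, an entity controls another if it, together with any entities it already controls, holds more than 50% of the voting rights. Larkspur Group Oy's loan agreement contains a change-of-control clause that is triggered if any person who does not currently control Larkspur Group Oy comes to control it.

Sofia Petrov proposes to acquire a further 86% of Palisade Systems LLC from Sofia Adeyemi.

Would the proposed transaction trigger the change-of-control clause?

The purchase adds only to Sofia Petrov's holdings (Sofia Adeyemi's stake shrinks), so Sofia Petrov is the only person who could newly come to control Larkspur.
Sofia Petrov holds 55% of Arbor, so Sofia Petrov controls Arbor.
Arbor holds 86% of Corven, so Sofia Petrov controls Corven.
Neither Sofia Petrov nor any entity Sofia Petrov controls holds any voting interest in Larkspur.
So before the transaction, Sofia Petrov does not control Larkspur.
After the purchase, Sofia Petrov's direct stake in Palisade rises to 10% + 86% = 96%, and Sofia Adeyemi's stake falls to 4%.
Sofia Petrov holds 96% of Palisade, so Sofia Petrov controls Palisade.
Palisade holds 100% of Larkspur, so Sofia Petrov controls Larkspur.
Sofia Petrov did not control Larkspur before and does after, so the clause is triggered.

Yes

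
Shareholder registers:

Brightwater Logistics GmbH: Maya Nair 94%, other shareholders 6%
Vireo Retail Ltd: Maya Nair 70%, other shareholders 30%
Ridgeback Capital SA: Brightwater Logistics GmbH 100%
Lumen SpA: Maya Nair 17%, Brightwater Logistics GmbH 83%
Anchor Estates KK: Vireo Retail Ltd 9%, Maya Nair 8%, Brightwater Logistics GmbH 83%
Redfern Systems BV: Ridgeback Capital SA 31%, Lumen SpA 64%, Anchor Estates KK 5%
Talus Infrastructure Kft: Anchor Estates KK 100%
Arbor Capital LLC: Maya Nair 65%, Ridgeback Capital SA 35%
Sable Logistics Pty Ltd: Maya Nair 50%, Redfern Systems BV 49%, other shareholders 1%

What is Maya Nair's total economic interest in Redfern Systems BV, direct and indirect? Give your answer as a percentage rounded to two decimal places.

94.57%

Maya reaches Redfern along 6 paths.
Via Brightwater → Ridgeback: 94% × 100% × 31% = 29.14%.
Via Lumen: 17% × 64% = 10.88%.
Via Brightwater → Lumen: 94% × 83% × 64% = 49.9328%.
Via Vireo → Anchor: 70% × 9% × 5% = 0.315%.
Via Anchor: 8% × 5% = 0.4%.
Via Brightwater → Anchor: 94% × 83% × 5% = 3.901%.
Total: 29.14% + 10.88% + 49.9328% + 0.315% + 0.4% + 3.901% = 94.5688%.
Rounded: 94.57%.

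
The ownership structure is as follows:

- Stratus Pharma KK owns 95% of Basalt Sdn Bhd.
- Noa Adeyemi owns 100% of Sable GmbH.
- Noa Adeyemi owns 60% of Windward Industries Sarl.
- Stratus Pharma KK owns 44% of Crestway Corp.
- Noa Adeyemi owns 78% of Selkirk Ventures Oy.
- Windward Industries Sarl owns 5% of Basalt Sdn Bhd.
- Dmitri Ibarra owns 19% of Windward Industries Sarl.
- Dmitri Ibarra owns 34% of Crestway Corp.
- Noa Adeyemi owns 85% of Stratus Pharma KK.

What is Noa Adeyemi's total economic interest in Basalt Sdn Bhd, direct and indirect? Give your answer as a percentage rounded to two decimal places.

83.75%

Noa reaches Basalt along 2 paths.
Via Stratus: 85% × 95% = 80.75%.
Via Windward: 60% × 5% = 3%.
Total: 80.75% + 3% = 83.75%.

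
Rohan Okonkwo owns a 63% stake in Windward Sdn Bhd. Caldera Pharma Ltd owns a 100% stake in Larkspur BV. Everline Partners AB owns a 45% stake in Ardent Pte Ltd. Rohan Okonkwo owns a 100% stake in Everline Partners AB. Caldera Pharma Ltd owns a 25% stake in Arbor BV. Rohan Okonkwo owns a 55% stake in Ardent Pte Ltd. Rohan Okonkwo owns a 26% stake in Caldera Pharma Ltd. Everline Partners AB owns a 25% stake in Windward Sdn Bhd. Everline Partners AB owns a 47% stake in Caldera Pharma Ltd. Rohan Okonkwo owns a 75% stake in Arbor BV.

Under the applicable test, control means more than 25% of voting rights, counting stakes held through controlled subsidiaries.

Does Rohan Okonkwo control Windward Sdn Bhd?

Rohan holds 100% of Everline, so Rohan controls Everline.
Everline and Rohan together hold 25% + 63% = 88% of Windward, so Rohan controls Windward.

Yes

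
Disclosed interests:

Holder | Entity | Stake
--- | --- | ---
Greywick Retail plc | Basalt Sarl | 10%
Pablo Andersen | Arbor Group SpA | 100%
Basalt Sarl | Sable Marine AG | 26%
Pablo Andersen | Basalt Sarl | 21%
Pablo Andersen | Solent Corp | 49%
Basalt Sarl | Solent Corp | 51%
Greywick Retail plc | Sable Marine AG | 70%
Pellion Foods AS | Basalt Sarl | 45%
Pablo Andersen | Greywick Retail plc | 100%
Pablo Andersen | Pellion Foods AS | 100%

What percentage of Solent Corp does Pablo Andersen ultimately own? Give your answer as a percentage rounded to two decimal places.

Pablo reaches Solent along 4 paths.
Via Greywick → Basalt: 100% × 10% × 51% = 5.1%.
Via Basalt: 21% × 51% = 10.71%.
Via Pellion → Basalt: 100% × 45% × 51% = 22.95%.
Direct stake: 49% = 49%.
Total: 5.1% + 10.71% + 22.95% + 49% = 87.76%.

87.76%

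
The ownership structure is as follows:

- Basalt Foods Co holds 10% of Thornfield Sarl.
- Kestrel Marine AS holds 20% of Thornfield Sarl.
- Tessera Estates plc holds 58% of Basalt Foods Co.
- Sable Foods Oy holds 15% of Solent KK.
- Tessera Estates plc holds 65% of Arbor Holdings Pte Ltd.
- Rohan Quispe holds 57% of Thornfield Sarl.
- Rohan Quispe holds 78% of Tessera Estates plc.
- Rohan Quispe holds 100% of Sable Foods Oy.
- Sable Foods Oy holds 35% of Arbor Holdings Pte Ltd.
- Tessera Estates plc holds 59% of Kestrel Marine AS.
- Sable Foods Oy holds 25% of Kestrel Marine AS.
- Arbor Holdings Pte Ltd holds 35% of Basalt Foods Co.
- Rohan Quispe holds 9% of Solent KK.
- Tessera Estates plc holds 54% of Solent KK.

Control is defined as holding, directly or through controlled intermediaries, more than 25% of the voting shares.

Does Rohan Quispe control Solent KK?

Rohan holds 100% of Sable, so Rohan controls Sable.
Rohan holds 78% of Tessera, so Rohan controls Tessera.
Sable and Rohan and Tessera together hold 15% + 9% + 54% = 78% of Solent, so Rohan controls Solent.

Yes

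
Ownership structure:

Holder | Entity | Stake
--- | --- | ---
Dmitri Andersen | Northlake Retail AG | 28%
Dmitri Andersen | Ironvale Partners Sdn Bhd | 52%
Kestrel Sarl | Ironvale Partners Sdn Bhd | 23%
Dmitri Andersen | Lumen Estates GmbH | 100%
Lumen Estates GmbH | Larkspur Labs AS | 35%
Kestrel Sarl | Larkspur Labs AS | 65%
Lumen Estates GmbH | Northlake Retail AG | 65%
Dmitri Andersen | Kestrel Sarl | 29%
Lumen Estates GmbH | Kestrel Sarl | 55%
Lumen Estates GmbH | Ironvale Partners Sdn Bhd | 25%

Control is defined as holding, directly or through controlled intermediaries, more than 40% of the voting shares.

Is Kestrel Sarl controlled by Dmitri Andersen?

Dmitri holds 100% of Lumen, so Dmitri controls Lumen.
Dmitri and Lumen together hold 29% + 55% = 84% of Kestrel, so Dmitri controls Kestrel.

Yes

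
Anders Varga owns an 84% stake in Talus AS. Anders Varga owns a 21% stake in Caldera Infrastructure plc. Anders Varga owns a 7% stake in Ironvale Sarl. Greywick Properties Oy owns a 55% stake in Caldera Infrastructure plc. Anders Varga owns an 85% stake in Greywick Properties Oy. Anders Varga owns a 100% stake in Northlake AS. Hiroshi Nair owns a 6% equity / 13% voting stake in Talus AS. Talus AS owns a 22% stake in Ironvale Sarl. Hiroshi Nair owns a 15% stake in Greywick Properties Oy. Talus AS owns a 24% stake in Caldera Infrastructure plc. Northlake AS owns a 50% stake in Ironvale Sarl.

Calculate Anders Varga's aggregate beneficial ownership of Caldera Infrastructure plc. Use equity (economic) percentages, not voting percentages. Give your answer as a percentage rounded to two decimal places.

Anders reaches Caldera along 3 paths.
Direct stake: 21% = 21%.
Via Talus: 84% × 24% = 20.16%.
Via Greywick: 85% × 55% = 46.75%.
Total: 21% + 20.16% + 46.75% = 87.91%.

87.91%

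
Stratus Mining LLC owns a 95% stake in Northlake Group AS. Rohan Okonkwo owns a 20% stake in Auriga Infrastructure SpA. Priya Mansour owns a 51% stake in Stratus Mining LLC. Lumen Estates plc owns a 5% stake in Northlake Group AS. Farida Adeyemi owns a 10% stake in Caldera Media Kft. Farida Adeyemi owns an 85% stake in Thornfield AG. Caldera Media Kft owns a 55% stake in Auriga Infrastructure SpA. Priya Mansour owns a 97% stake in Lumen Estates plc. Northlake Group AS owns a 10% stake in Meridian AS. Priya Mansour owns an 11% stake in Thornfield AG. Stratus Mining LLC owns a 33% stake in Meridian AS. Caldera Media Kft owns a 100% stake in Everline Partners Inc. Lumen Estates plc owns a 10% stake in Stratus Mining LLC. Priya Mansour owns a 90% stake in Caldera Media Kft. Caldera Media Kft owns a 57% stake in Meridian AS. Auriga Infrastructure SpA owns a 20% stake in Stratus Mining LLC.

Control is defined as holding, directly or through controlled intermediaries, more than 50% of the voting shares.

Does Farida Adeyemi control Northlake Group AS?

Farida holds 85% of Thornfield, so Farida controls Thornfield.
Neither Farida nor any entity Farida controls holds any voting interest in Northlake.
So Farida does not control Northlake.

No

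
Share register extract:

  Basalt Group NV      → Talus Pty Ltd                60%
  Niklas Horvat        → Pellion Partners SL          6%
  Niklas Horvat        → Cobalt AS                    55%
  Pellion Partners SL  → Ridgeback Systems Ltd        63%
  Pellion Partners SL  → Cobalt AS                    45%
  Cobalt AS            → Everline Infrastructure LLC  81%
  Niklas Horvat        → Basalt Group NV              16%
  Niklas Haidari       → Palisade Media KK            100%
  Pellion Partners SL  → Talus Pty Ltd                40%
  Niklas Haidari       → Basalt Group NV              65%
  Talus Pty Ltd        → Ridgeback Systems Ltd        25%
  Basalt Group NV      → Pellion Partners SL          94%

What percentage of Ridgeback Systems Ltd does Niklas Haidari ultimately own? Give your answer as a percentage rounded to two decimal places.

54.35%

Niklas Haidari reaches Ridgeback along 3 paths.
Via Basalt → Talus: 65% × 60% × 25% = 9.75%.
Via Basalt → Pellion → Talus: 65% × 94% × 40% × 25% = 6.11%.
Via Basalt → Pellion: 65% × 94% × 63% = 38.493%.
Total: 9.75% + 6.11% + 38.493% = 54.353%.
Rounded: 54.35%.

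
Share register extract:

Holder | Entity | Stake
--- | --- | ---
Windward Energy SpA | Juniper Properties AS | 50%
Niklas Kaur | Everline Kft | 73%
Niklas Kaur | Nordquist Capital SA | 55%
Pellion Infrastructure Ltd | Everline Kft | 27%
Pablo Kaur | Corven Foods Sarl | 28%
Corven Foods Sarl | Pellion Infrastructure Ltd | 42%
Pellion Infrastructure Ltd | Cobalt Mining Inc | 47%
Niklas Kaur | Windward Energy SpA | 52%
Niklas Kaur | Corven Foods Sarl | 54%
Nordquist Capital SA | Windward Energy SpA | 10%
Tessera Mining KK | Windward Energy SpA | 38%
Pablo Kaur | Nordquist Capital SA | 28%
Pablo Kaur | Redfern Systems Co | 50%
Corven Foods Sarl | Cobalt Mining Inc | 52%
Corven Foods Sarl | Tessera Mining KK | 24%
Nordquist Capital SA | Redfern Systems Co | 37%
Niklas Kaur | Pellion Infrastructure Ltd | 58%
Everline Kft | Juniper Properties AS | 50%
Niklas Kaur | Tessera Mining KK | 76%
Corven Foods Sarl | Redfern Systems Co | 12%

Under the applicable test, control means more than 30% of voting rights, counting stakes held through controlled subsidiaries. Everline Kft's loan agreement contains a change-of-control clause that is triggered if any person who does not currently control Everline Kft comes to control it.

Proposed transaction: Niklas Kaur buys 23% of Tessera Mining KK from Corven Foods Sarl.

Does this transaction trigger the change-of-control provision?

The purchase adds only to Niklas's holdings (Corven's stake shrinks), so Niklas is the only person who could newly come to control Everline.
Niklas holds 54% of Corven, so Niklas controls Corven.
Corven and Niklas together hold 42% + 58% = 100% of Pellion, so Niklas controls Pellion.
Pellion and Niklas together hold 27% + 73% = 100% of Everline, so Niklas controls Everline.
So Niklas already controls Everline before the transaction.
After the purchase, Niklas's direct stake in Tessera rises to 76% + 23% = 99%, and Corven's stake falls to 1%.
Niklas controlled Everline already, so this is not a new person acquiring control; every other person's position is unchanged or reduced.
No new person acquires control, so the clause is not triggered.

No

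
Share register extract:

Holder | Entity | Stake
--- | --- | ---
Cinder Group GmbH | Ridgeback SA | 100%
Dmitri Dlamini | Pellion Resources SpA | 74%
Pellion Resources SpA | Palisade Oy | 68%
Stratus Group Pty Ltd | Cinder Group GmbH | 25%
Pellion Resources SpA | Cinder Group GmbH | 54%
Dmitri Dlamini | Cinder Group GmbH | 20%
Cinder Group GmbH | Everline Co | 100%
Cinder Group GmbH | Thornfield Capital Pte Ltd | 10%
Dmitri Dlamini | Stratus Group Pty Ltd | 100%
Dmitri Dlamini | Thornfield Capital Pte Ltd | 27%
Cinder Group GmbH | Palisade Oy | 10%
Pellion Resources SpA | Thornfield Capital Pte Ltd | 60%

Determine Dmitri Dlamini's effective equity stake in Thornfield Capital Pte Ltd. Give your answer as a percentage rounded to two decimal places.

79.90%

Dmitri reaches Thornfield along 5 paths.
Via Pellion: 74% × 60% = 44.4%.
Via Pellion → Cinder: 74% × 54% × 10% = 3.996%.
Via Stratus → Cinder: 100% × 25% × 10% = 2.5%.
Via Cinder: 20% × 10% = 2%.
Direct stake: 27% = 27%.
Total: 44.4% + 3.996% + 2.5% + 2% + 27% = 79.896%.
Rounded: 79.90%.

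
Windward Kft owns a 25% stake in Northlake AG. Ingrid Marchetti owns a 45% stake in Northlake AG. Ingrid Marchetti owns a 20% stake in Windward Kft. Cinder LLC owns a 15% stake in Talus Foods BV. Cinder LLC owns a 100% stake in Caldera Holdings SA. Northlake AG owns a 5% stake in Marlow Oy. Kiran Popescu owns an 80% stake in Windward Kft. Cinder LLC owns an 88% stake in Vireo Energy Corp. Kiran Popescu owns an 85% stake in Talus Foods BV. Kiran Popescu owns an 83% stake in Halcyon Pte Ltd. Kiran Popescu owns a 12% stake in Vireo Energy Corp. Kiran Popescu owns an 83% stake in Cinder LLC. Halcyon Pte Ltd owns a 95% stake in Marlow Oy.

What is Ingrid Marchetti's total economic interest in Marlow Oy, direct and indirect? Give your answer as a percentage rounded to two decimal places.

2.50%

Ingrid reaches Marlow along 2 paths.
Via Windward → Northlake: 20% × 25% × 5% = 0.25%.
Via Northlake: 45% × 5% = 2.25%.
Total: 0.25% + 2.25% = 2.5%.
Rounded: 2.50%.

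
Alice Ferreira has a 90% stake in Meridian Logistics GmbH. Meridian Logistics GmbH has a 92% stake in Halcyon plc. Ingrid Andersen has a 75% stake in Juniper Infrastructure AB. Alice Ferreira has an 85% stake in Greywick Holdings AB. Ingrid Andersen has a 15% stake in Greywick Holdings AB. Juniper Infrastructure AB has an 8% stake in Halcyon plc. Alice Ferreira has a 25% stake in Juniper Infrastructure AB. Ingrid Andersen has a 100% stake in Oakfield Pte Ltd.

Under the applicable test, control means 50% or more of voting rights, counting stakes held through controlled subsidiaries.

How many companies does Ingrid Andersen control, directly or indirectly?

Ingrid holds 75% of Juniper, so Ingrid controls Juniper.
Ingrid holds 100% of Oakfield, so Ingrid controls Oakfield.
No other company's threshold is met.
Ingrid controls 2 companies.

2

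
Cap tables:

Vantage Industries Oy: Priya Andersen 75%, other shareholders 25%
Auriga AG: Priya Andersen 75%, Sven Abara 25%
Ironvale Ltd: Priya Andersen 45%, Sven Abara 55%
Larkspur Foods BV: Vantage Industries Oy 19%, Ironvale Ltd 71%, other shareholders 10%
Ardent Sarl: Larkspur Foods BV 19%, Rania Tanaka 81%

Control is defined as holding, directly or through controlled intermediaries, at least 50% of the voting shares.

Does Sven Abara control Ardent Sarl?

No

Sven holds 55% of Ironvale, so Sven controls Ironvale.
Ironvale holds 71% of Larkspur, so Sven controls Larkspur.
In Ardent, Sven's side holds only 19%, not ≥ 50%.
So Sven does not control Ardent.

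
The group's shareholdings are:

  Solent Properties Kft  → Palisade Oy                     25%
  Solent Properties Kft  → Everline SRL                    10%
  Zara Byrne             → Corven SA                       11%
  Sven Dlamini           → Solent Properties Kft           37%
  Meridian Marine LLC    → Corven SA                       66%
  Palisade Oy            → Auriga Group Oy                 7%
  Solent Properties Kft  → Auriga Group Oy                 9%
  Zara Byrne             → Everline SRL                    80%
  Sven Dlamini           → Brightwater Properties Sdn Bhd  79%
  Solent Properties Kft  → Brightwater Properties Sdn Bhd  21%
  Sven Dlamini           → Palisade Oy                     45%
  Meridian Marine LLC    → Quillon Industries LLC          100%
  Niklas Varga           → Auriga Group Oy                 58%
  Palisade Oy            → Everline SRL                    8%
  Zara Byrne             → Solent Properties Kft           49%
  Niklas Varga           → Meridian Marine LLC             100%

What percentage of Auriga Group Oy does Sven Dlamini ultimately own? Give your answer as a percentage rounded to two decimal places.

Sven reaches Auriga along 3 paths.
Via Solent: 37% × 9% = 3.33%.
Via Palisade: 45% × 7% = 3.15%.
Via Solent → Palisade: 37% × 25% × 7% = 0.6475%.
Total: 3.33% + 3.15% + 0.6475% = 7.1275%.
Rounded: 7.13%.

7.13%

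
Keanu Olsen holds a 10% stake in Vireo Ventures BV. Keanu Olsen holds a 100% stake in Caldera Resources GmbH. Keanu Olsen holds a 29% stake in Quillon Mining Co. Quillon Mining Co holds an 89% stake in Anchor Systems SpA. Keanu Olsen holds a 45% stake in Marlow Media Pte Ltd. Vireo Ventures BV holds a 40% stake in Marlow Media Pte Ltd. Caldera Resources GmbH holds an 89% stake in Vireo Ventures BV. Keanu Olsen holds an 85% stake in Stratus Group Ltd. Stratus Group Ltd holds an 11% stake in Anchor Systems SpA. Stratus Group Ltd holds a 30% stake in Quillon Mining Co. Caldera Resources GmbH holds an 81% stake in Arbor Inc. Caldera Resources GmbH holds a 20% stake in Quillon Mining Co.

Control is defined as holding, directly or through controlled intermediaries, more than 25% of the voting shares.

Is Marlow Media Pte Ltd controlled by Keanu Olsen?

Keanu holds 100% of Caldera, so Keanu controls Caldera.
Keanu and Caldera together hold 10% + 89% = 99% of Vireo, so Keanu controls Vireo.
Vireo and Keanu together hold 40% + 45% = 85% of Marlow, so Keanu controls Marlow.

Yes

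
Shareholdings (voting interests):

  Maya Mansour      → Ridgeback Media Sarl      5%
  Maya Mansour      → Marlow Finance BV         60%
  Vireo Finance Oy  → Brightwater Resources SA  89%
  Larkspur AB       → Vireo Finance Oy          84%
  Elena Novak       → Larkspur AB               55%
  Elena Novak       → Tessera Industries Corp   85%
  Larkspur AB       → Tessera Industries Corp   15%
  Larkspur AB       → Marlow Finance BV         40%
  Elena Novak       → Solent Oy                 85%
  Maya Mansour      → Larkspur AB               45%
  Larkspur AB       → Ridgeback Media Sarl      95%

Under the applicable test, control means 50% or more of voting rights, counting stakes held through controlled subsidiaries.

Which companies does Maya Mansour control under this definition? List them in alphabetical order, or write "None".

Marlow Finance BV

Maya holds 60% of Marlow, so Maya controls Marlow.
No other company's threshold is met.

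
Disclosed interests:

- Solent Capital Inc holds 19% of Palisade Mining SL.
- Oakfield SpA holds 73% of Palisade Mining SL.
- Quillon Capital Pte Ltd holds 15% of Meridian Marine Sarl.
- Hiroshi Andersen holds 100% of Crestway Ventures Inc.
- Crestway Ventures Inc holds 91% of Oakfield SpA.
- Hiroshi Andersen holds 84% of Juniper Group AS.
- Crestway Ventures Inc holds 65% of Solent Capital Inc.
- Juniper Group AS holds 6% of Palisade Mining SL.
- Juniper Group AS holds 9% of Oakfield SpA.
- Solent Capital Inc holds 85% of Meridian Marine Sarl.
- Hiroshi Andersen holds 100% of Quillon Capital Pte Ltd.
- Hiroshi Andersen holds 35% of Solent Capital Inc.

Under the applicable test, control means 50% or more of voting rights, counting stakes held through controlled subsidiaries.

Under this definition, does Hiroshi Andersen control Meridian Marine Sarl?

Yes

Hiroshi holds 100% of Quillon, so Hiroshi controls Quillon.
Hiroshi holds 100% of Crestway, so Hiroshi controls Crestway.
Crestway and Hiroshi together hold 65% + 35% = 100% of Solent, so Hiroshi controls Solent.
Solent and Quillon together hold 85% + 15% = 100% of Meridian, so Hiroshi controls Meridian.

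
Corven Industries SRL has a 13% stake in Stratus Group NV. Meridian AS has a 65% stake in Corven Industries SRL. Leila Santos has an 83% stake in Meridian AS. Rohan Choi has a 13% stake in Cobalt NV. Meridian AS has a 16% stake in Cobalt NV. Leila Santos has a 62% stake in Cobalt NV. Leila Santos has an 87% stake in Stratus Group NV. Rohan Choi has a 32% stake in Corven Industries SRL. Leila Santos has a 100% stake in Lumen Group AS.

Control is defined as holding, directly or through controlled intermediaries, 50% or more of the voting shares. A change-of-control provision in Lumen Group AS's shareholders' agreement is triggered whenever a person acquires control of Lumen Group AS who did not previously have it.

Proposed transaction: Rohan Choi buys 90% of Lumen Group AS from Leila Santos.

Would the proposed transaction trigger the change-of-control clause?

Yes

The purchase adds only to Rohan's holdings (Leila's stake shrinks), so Rohan is the only person who could newly come to control Lumen.
Rohan's largest direct stake is 32% in Corven, which does not meet the threshold, so Rohan controls no company.
Neither Rohan nor any entity Rohan controls holds any voting interest in Lumen.
So before the transaction, Rohan does not control Lumen.
After the purchase, Rohan holds 90% of Lumen directly, and Leila's stake falls to 10%.
Rohan holds 90% of Lumen, so Rohan controls Lumen.
Rohan did not control Lumen before and does after, so the clause is triggered.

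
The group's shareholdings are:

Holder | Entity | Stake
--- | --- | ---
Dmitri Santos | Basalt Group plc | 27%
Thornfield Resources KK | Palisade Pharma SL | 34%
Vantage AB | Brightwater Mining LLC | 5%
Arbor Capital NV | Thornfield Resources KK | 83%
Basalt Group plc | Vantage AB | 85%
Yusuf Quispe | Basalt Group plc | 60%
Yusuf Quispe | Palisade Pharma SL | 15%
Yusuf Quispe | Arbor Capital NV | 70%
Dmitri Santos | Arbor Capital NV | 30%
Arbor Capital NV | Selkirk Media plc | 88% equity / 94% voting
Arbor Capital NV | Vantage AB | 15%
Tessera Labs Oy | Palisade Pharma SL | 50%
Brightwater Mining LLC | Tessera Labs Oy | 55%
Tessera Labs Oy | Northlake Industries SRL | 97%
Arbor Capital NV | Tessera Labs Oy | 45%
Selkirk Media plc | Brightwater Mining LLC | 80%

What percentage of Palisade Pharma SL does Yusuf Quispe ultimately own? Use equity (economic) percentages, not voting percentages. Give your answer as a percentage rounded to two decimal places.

64.90%

Yusuf reaches Palisade along 6 paths.
Via Arbor → Thornfield: 70% × 83% × 34% = 19.754%.
Via Arbor → Tessera: 70% × 45% × 50% = 15.75%.
Via Arbor → Selkirk → Brightwater → Tessera: 70% × 88% × 80% × 55% × 50% = 13.552%.
Via Basalt → Vantage → Brightwater → Tessera: 60% × 85% × 5% × 55% × 50% = 0.70125%.
Via Arbor → Vantage → Brightwater → Tessera: 70% × 15% × 5% × 55% × 50% = 0.144375%.
Direct stake: 15% = 15%.
Total: 19.754% + 15.75% + 13.552% + 0.70125% + 0.144375% + 15% = 64.901625%.
Rounded: 64.90%.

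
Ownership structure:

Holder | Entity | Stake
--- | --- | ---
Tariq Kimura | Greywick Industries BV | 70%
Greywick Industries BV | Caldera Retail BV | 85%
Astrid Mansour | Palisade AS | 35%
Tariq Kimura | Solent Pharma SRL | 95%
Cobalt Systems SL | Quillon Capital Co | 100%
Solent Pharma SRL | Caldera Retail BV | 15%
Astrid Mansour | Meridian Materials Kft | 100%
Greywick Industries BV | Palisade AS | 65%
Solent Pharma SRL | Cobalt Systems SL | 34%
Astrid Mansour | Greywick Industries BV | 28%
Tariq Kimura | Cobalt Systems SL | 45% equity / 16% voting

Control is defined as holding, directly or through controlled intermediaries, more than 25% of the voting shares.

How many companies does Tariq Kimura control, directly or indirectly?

6

Tariq holds 70% of Greywick, so Tariq controls Greywick.
Tariq holds 95% of Solent, so Tariq controls Solent.
Greywick holds 65% of Palisade, so Tariq controls Palisade.
Solent and Greywick together hold 15% + 85% = 100% of Caldera, so Tariq controls Caldera.
Tariq and Solent together hold 16% + 34% = 50% of Cobalt, so Tariq controls Cobalt.
Cobalt holds 100% of Quillon, so Tariq controls Quillon.
No other company's threshold is met.
Tariq controls 6 companies.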